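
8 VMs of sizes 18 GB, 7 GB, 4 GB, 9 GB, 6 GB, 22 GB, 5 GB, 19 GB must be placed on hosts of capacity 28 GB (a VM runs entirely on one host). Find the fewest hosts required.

4

Total = 22 + 19 + 18 + 9 + 7 + 6 + 5 + 4 = 90 GB.
Lower bound: ⌈90/28⌉ = 4 hosts.
A packing using 4 hosts:
  host 1: 22 + 6 = 28
  host 2: 19 + 9 = 28
  host 3: 18 + 7 = 25
  host 4: 5 + 4 = 9
This matches the lower bound, so 4 is optimal.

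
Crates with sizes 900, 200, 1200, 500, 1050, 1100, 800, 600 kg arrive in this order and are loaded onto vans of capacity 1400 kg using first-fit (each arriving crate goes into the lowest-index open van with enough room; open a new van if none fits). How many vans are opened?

  900 → van 1 (new)  [load 900/1400]
  200 → van 1  [load 1100/1400]
  1200 → van 2 (new)  [load 1200/1400]
  500 → van 3 (new)  [load 500/1400]
  1050 → van 4 (new)  [load 1050/1400]
  1100 → van 5 (new)  [load 1100/1400]
  800 → van 3  [load 1300/1400]
  600 → van 6 (new)  [load 600/1400]
6 vans opened.

6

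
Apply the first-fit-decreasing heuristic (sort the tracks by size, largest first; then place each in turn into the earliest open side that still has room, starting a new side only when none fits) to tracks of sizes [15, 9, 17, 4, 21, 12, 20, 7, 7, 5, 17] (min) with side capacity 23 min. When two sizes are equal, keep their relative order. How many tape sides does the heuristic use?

Sorted descending: 21, 20, 17, 17, 15, 12, 9, 7, 7, 5, 4.
  21 → side 1 (new)  [load 21/23]
  20 → side 2 (new)  [load 20/23]
  17 → side 3 (new)  [load 17/23]
  17 → side 4 (new)  [load 17/23]
  15 → side 5 (new)  [load 15/23]
  12 → side 6 (new)  [load 12/23]
  9 → side 6  [load 21/23]
  7 → side 5  [load 22/23]
  7 → side 7 (new)  [load 7/23]
  5 → side 3  [load 22/23]
  4 → side 4  [load 21/23]
7 tape sides opened.

7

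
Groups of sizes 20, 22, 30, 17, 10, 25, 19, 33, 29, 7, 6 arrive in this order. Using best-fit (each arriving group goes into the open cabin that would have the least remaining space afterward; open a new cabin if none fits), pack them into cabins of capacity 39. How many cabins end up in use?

7

  20 → cabin 1 (new)  [load 20/39]
  22 → cabin 2 (new)  [load 22/39]
  30 → cabin 3 (new)  [load 30/39]
  17 → cabin 2  [load 39/39]
  10 → cabin 1  [load 30/39]
  25 → cabin 4 (new)  [load 25/39]
  19 → cabin 5 (new)  [load 19/39]
  33 → cabin 6 (new)  [load 33/39]
  29 → cabin 7 (new)  [load 29/39]
  7 → cabin 1  [load 37/39]
  6 → cabin 6  [load 39/39]
7 cabins opened.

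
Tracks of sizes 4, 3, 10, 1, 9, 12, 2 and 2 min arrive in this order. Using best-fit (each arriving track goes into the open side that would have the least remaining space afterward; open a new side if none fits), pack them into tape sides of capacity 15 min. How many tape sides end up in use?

  4 → side 1 (new)  [load 4/15]
  3 → side 1  [load 7/15]
  10 → side 2 (new)  [load 10/15]
  1 → side 2  [load 11/15]
  9 → side 3 (new)  [load 9/15]
  12 → side 4 (new)  [load 12/15]
  2 → side 4  [load 14/15]
  2 → side 2  [load 13/15]
4 tape sides opened.

4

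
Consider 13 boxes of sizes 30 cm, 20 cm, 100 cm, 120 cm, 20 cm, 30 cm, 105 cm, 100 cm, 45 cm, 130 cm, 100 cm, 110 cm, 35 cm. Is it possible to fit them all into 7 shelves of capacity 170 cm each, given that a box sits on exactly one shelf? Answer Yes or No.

Yes

A valid assignment using 7 shelves:
  shelf 1: 130 + 35 = 165
  shelf 2: 120 + 45 = 165
  shelf 3: 110 + 30 + 30 = 170
  shelf 4: 105 + 20 + 20 = 145
  shelf 5: 100 = 100
  shelf 6: 100 = 100
  shelf 7: 100 = 100
Every load is within 170 cm, so 7 shelves suffice.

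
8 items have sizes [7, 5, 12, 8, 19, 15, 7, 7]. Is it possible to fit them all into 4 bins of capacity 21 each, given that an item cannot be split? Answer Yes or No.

A valid assignment using 4 bins:
  bin 1: 19 = 19
  bin 2: 15 + 5 = 20
  bin 3: 12 + 8 = 20
  bin 4: 7 + 7 + 7 = 21
Every load is within 21, so 4 bins suffice.

Yes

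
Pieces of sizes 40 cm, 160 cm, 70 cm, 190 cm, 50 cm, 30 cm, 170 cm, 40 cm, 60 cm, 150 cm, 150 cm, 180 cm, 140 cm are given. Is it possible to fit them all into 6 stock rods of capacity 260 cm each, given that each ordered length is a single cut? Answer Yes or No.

No

Total = 1430 cm; ⌈1430/260⌉ = 6.
7 pieces each exceed half the capacity and cannot share a stock rod, forcing at least 7 stock rods.
At least 7 stock rods are required, but only 6 are allowed.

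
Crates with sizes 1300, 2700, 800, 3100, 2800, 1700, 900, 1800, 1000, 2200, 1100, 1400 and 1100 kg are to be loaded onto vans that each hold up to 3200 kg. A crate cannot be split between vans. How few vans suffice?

8

Total = 3100 + 2800 + 2700 + 2200 + 1800 + 1700 + 1400 + 1300 + 1100 + 1100 + 1000 + 900 + 800 = 21900 kg.
Lower bound: ⌈21900/3200⌉ = 7 vans.
A packing using 8 vans:
  van 1: 3100 = 3100
  van 2: 2800 = 2800
  van 3: 2700 = 2700
  van 4: 2200 + 1000 = 3200
  van 5: 1800 + 1400 = 3200
  van 6: 1700 + 1300 = 3000
  van 7: 1100 + 1100 + 900 = 3100
  van 8: 800 = 800
No arrangement into 7 vans stays within capacity, so 8 is optimal.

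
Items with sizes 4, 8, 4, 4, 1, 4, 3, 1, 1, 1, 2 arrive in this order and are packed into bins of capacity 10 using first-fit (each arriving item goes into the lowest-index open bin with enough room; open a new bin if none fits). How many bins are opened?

4

  4 → bin 1 (new)  [load 4/10]
  8 → bin 2 (new)  [load 8/10]
  4 → bin 1  [load 8/10]
  4 → bin 3 (new)  [load 4/10]
  1 → bin 1  [load 9/10]
  4 → bin 3  [load 8/10]
  3 → bin 4 (new)  [load 3/10]
  1 → bin 1  [load 10/10]
  1 → bin 2  [load 9/10]
  1 → bin 2  [load 10/10]
  2 → bin 3  [load 10/10]
4 bins opened.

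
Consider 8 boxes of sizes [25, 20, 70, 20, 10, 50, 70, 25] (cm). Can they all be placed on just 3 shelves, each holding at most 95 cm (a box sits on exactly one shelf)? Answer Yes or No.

No

Total = 290 cm; ⌈290/95⌉ = 4.
At least 4 shelves are required, but only 3 are allowed.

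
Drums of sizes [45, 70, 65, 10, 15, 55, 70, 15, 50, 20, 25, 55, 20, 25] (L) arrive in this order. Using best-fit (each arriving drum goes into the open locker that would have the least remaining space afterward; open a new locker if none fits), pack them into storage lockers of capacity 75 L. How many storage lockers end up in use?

8

  45 → locker 1 (new)  [load 45/75]
  70 → locker 2 (new)  [load 70/75]
  65 → locker 3 (new)  [load 65/75]
  10 → locker 3  [load 75/75]
  15 → locker 1  [load 60/75]
  55 → locker 4 (new)  [load 55/75]
  70 → locker 5 (new)  [load 70/75]
  15 → locker 1  [load 75/75]
  50 → locker 6 (new)  [load 50/75]
  20 → locker 4  [load 75/75]
  25 → locker 6  [load 75/75]
  55 → locker 7 (new)  [load 55/75]
  20 → locker 7  [load 75/75]
  25 → locker 8 (new)  [load 25/75]
8 storage lockers opened.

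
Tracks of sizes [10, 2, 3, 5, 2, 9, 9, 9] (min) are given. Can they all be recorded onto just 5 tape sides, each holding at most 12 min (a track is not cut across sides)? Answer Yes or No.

Yes

A valid assignment using 5 tape sides:
  side 1: 10 + 2 = 12
  side 2: 9 + 3 = 12
  side 3: 9 + 2 = 11
  side 4: 9 = 9
  side 5: 5 = 5
Every load is within 12 min, so 5 tape sides suffice.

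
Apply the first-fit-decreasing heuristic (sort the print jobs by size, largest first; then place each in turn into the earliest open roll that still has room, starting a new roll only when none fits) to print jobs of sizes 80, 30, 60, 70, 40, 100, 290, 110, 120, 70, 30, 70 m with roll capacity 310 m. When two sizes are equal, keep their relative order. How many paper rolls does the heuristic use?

Sorted descending: 290, 120, 110, 100, 80, 70, 70, 70, 60, 40, 30, 30.
  290 → roll 1 (new)  [load 290/310]
  120 → roll 2 (new)  [load 120/310]
  110 → roll 2  [load 230/310]
  100 → roll 3 (new)  [load 100/310]
  80 → roll 2  [load 310/310]
  70 → roll 3  [load 170/310]
  70 → roll 3  [load 240/310]
  70 → roll 3  [load 310/310]
  60 → roll 4 (new)  [load 60/310]
  40 → roll 4  [load 100/310]
  30 → roll 4  [load 130/310]
  30 → roll 4  [load 160/310]
4 paper rolls opened.

4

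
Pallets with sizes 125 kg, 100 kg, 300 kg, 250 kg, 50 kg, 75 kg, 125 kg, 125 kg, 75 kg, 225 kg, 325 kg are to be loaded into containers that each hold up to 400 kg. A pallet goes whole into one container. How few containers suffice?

Total = 325 + 300 + 250 + 225 + 125 + 125 + 125 + 100 + 75 + 75 + 50 = 1775 kg.
Lower bound: ⌈1775/400⌉ = 5 containers.
A packing using 5 containers:
  container 1: 325 + 75 = 400
  container 2: 300 + 100 = 400
  container 3: 250 + 125 = 375
  container 4: 225 + 125 + 50 = 400
  container 5: 125 + 75 = 200
This matches the lower bound, so 5 is optimal.

5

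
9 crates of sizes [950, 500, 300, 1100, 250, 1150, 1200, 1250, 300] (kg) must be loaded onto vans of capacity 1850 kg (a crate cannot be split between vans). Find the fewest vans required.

Total = 1250 + 1200 + 1150 + 1100 + 950 + 500 + 300 + 300 + 250 = 7000 kg.
Lower bound: ⌈7000/1850⌉ = 4 vans.
Also, 5 crates each exceed 925 kg, and no two of those can share a van, so at least 5 vans are needed.
A packing using 5 vans:
  van 1: 1250 + 500 = 1750
  van 2: 1200 + 300 + 300 = 1800
  van 3: 1150 + 250 = 1400
  van 4: 1100 = 1100
  van 5: 950 = 950
This matches the lower bound, so 5 is optimal.

5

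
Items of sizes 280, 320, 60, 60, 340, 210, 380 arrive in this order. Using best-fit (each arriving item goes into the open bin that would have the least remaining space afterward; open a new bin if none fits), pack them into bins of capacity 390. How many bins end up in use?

  280 → bin 1 (new)  [load 280/390]
  320 → bin 2 (new)  [load 320/390]
  60 → bin 2  [load 380/390]
  60 → bin 1  [load 340/390]
  340 → bin 3 (new)  [load 340/390]
  210 → bin 4 (new)  [load 210/390]
  380 → bin 5 (new)  [load 380/390]
5 bins opened.

5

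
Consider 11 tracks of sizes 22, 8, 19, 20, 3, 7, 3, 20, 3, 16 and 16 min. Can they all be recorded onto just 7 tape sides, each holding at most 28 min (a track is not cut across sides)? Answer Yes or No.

Yes

A valid assignment using 6 tape sides:
  side 1: 22 + 3 + 3 = 28
  side 2: 20 + 8 = 28
  side 3: 20 + 7 = 27
  side 4: 19 + 3 = 22
  side 5: 16 = 16
  side 6: 16 = 16
That uses only 6 ≤ 7, so 7 tape sides are enough.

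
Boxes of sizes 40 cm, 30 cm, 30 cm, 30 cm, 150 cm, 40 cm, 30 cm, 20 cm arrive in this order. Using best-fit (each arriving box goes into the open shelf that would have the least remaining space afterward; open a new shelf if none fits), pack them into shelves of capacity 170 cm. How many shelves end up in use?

  40 → shelf 1 (new)  [load 40/170]
  30 → shelf 1  [load 70/170]
  30 → shelf 1  [load 100/170]
  30 → shelf 1  [load 130/170]
  150 → shelf 2 (new)  [load 150/170]
  40 → shelf 1  [load 170/170]
  30 → shelf 3 (new)  [load 30/170]
  20 → shelf 2  [load 170/170]
3 shelves opened.

3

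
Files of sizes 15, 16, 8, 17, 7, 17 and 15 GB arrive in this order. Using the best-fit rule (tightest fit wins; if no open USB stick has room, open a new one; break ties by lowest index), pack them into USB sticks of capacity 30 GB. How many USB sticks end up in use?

  15 → USB stick 1 (new)  [load 15/30]
  16 → USB stick 2 (new)  [load 16/30]
  8 → USB stick 2  [load 24/30]
  17 → USB stick 3 (new)  [load 17/30]
  7 → USB stick 3  [load 24/30]
  17 → USB stick 4 (new)  [load 17/30]
  15 → USB stick 1  [load 30/30]
4 USB sticks opened.

4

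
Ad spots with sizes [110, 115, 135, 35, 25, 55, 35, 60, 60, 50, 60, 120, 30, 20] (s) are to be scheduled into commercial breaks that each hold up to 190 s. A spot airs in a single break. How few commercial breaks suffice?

5

Total = 135 + 120 + 115 + 110 + 60 + 60 + 60 + 55 + 50 + 35 + 35 + 30 + 25 + 20 = 910 s.
Lower bound: ⌈910/190⌉ = 5 commercial breaks.
A packing using 5 commercial breaks:
  break 1: 135 + 55 = 190
  break 2: 120 + 60 = 180
  break 3: 115 + 60 = 175
  break 4: 110 + 60 + 20 = 190
  break 5: 50 + 35 + 35 + 30 + 25 = 175
This matches the lower bound, so 5 is optimal.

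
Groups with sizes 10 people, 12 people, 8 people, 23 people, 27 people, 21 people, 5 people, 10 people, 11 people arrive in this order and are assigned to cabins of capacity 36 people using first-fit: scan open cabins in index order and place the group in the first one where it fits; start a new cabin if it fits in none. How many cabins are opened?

4

  10 → cabin 1 (new)  [load 10/36]
  12 → cabin 1  [load 22/36]
  8 → cabin 1  [load 30/36]
  23 → cabin 2 (new)  [load 23/36]
  27 → cabin 3 (new)  [load 27/36]
  21 → cabin 4 (new)  [load 21/36]
  5 → cabin 1  [load 35/36]
  10 → cabin 2  [load 33/36]
  11 → cabin 4  [load 32/36]
4 cabins opened.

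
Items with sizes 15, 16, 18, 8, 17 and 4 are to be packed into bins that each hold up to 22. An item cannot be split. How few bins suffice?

5

Total = 18 + 17 + 16 + 15 + 8 + 4 = 78.
Lower bound: ⌈78/22⌉ = 4 bins.
A packing using 5 bins:
  bin 1: 18 + 4 = 22
  bin 2: 17 = 17
  bin 3: 16 = 16
  bin 4: 15 = 15
  bin 5: 8 = 8
No arrangement into 4 bins stays within capacity, so 5 is optimal.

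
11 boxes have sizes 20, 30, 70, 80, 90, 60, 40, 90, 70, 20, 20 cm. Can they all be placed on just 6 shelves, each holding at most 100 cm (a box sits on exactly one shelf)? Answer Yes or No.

No

Total = 590 cm; ⌈590/100⌉ = 6.
The bound of 6 does not rule out 6, but exhaustive search shows no assignment into 6 shelves of capacity 100 cm exists — the minimum is 7.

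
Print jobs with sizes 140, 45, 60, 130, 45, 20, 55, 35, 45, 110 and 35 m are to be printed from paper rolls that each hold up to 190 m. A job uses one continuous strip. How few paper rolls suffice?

4

Total = 140 + 130 + 110 + 60 + 55 + 45 + 45 + 45 + 35 + 35 + 20 = 720 m.
Lower bound: ⌈720/190⌉ = 4 paper rolls.
A packing using 4 paper rolls:
  roll 1: 140 + 45 = 185
  roll 2: 130 + 60 = 190
  roll 3: 110 + 55 + 20 = 185
  roll 4: 45 + 45 + 35 + 35 = 160
This matches the lower bound, so 4 is optimal.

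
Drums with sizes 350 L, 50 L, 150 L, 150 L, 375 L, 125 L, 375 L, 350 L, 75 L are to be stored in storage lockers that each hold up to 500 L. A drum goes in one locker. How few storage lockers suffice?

4

Total = 375 + 375 + 350 + 350 + 150 + 150 + 125 + 75 + 50 = 2000 L.
Lower bound: ⌈2000/500⌉ = 4 storage lockers.
A packing using 4 storage lockers:
  locker 1: 375 + 125 = 500
  locker 2: 375 + 75 + 50 = 500
  locker 3: 350 + 150 = 500
  locker 4: 350 + 150 = 500
This matches the lower bound, so 4 is optimal.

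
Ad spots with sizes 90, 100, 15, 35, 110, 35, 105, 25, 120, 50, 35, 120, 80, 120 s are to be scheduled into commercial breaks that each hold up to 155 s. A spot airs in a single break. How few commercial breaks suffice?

8

Total = 120 + 120 + 120 + 110 + 105 + 100 + 90 + 80 + 50 + 35 + 35 + 35 + 25 + 15 = 1040 s.
Lower bound: ⌈1040/155⌉ = 7 commercial breaks.
Also, 8 ad spots each exceed 155/2 s, and no two of those can share a break, so at least 8 commercial breaks are needed.
A packing using 8 commercial breaks:
  break 1: 120 + 35 = 155
  break 2: 120 + 35 = 155
  break 3: 120 + 35 = 155
  break 4: 110 + 25 + 15 = 150
  break 5: 105 + 50 = 155
  break 6: 100 = 100
  break 7: 90 = 90
  break 8: 80 = 80
This matches the lower bound, so 8 is optimal.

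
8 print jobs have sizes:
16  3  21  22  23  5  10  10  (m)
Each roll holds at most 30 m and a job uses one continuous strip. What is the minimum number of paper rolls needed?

5

Total = 23 + 22 + 21 + 16 + 10 + 10 + 5 + 3 = 110 m.
Lower bound: ⌈110/30⌉ = 4 paper rolls.
A packing using 5 paper rolls:
  roll 1: 23 + 5 = 28
  roll 2: 22 + 3 = 25
  roll 3: 21 = 21
  roll 4: 16 + 10 = 26
  roll 5: 10 = 10
No arrangement into 4 paper rolls stays within capacity, so 5 is optimal.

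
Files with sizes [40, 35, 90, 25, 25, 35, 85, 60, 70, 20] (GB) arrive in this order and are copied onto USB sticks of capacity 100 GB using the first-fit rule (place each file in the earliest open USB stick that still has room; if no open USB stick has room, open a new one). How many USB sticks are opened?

  40 → USB stick 1 (new)  [load 40/100]
  35 → USB stick 1  [load 75/100]
  90 → USB stick 2 (new)  [load 90/100]
  25 → USB stick 1  [load 100/100]
  25 → USB stick 3 (new)  [load 25/100]
  35 → USB stick 3  [load 60/100]
  85 → USB stick 4 (new)  [load 85/100]
  60 → USB stick 5 (new)  [load 60/100]
  70 → USB stick 6 (new)  [load 70/100]
  20 → USB stick 3  [load 80/100]
6 USB sticks opened.

6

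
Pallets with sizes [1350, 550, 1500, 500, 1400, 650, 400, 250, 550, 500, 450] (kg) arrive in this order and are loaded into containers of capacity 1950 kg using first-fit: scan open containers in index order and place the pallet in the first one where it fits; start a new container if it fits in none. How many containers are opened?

5

  1350 → container 1 (new)  [load 1350/1950]
  550 → container 1  [load 1900/1950]
  1500 → container 2 (new)  [load 1500/1950]
  500 → container 3 (new)  [load 500/1950]
  1400 → container 3  [load 1900/1950]
  650 → container 4 (new)  [load 650/1950]
  400 → container 2  [load 1900/1950]
  250 → container 4  [load 900/1950]
  550 → container 4  [load 1450/1950]
  500 → container 4  [load 1950/1950]
  450 → container 5 (new)  [load 450/1950]
5 containers opened.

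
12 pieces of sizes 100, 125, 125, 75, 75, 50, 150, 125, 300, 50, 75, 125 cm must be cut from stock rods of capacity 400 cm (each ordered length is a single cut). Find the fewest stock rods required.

4

Total = 300 + 150 + 125 + 125 + 125 + 125 + 100 + 75 + 75 + 75 + 50 + 50 = 1375 cm.
Lower bound: ⌈1375/400⌉ = 4 stock rods.
A packing using 4 stock rods:
  stock rod 1: 300 + 100 = 400
  stock rod 2: 150 + 125 + 125 = 400
  stock rod 3: 125 + 125 + 75 + 75 = 400
  stock rod 4: 75 + 50 + 50 = 175
This matches the lower bound, so 4 is optimal.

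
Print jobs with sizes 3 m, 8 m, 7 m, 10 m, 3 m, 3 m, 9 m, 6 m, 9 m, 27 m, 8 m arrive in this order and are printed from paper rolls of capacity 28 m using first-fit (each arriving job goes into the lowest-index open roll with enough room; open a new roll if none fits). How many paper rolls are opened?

4

  3 → roll 1 (new)  [load 3/28]
  8 → roll 1  [load 11/28]
  7 → roll 1  [load 18/28]
  10 → roll 1  [load 28/28]
  3 → roll 2 (new)  [load 3/28]
  3 → roll 2  [load 6/28]
  9 → roll 2  [load 15/28]
  6 → roll 2  [load 21/28]
  9 → roll 3 (new)  [load 9/28]
  27 → roll 4 (new)  [load 27/28]
  8 → roll 3  [load 17/28]
4 paper rolls opened.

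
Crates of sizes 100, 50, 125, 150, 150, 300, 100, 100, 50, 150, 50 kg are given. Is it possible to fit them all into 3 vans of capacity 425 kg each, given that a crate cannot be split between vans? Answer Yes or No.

Total = 1325 kg; ⌈1325/425⌉ = 4.
At least 4 vans are required, but only 3 are allowed.

No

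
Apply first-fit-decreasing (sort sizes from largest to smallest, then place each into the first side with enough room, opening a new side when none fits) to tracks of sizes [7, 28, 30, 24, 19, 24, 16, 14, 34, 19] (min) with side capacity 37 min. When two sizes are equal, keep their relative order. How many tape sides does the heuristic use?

7

Sorted descending: 34, 30, 28, 24, 24, 19, 19, 16, 14, 7.
  34 → side 1 (new)  [load 34/37]
  30 → side 2 (new)  [load 30/37]
  28 → side 3 (new)  [load 28/37]
  24 → side 4 (new)  [load 24/37]
  24 → side 5 (new)  [load 24/37]
  19 → side 6 (new)  [load 19/37]
  19 → side 7 (new)  [load 19/37]
  16 → side 6  [load 35/37]
  14 → side 7  [load 33/37]
  7 → side 2  [load 37/37]
7 tape sides opened.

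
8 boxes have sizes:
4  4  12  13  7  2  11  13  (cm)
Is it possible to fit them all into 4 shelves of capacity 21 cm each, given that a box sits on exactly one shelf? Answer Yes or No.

Yes

A valid assignment using 4 shelves:
  shelf 1: 13 + 7 = 20
  shelf 2: 13 + 4 + 4 = 21
  shelf 3: 12 + 2 = 14
  shelf 4: 11 = 11
Every load is within 21 cm, so 4 shelves suffice.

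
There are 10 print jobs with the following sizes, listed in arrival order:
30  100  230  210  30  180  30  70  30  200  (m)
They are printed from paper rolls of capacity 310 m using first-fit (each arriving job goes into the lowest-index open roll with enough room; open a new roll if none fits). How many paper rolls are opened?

  30 → roll 1 (new)  [load 30/310]
  100 → roll 1  [load 130/310]
  230 → roll 2 (new)  [load 230/310]
  210 → roll 3 (new)  [load 210/310]
  30 → roll 1  [load 160/310]
  180 → roll 4 (new)  [load 180/310]
  30 → roll 1  [load 190/310]
  70 → roll 1  [load 260/310]
  30 → roll 1  [load 290/310]
  200 → roll 5 (new)  [load 200/310]
5 paper rolls opened.

5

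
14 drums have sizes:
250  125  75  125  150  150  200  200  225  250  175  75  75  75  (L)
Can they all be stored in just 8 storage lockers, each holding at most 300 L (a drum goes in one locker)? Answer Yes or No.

A valid assignment using 8 storage lockers:
  locker 1: 250 = 250
  locker 2: 250 = 250
  locker 3: 225 + 75 = 300
  locker 4: 200 + 75 = 275
  locker 5: 200 + 75 = 275
  locker 6: 175 + 125 = 300
  locker 7: 150 + 150 = 300
  locker 8: 125 + 75 = 200
Every load is within 300 L, so 8 storage lockers suffice.

Yes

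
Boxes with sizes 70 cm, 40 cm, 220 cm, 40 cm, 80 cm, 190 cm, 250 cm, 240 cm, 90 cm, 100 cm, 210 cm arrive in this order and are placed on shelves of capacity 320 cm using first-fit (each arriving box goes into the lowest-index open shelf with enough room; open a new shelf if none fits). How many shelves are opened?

6

  70 → shelf 1 (new)  [load 70/320]
  40 → shelf 1  [load 110/320]
  220 → shelf 2 (new)  [load 220/320]
  40 → shelf 1  [load 150/320]
  80 → shelf 1  [load 230/320]
  190 → shelf 3 (new)  [load 190/320]
  250 → shelf 4 (new)  [load 250/320]
  240 → shelf 5 (new)  [load 240/320]
  90 → shelf 1  [load 320/320]
  100 → shelf 2  [load 320/320]
  210 → shelf 6 (new)  [load 210/320]
6 shelves opened.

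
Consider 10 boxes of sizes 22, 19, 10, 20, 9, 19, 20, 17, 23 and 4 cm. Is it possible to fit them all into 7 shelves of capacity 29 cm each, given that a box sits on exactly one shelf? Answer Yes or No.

A valid assignment using 7 shelves:
  shelf 1: 23 + 4 = 27
  shelf 2: 22 = 22
  shelf 3: 20 + 9 = 29
  shelf 4: 20 = 20
  shelf 5: 19 + 10 = 29
  shelf 6: 19 = 19
  shelf 7: 17 = 17
Every load is within 29 cm, so 7 shelves suffice.

Yes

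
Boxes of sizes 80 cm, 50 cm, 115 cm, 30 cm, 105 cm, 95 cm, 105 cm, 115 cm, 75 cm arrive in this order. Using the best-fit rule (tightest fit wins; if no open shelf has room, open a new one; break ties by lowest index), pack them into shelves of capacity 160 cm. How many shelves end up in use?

  80 → shelf 1 (new)  [load 80/160]
  50 → shelf 1  [load 130/160]
  115 → shelf 2 (new)  [load 115/160]
  30 → shelf 1  [load 160/160]
  105 → shelf 3 (new)  [load 105/160]
  95 → shelf 4 (new)  [load 95/160]
  105 → shelf 5 (new)  [load 105/160]
  115 → shelf 6 (new)  [load 115/160]
  75 → shelf 7 (new)  [load 75/160]
7 shelves opened.

7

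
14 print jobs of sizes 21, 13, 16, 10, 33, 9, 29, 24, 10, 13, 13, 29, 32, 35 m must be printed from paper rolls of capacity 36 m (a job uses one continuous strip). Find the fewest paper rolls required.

Total = 35 + 33 + 32 + 29 + 29 + 24 + 21 + 16 + 13 + 13 + 13 + 10 + 10 + 9 = 287 m.
Lower bound: ⌈287/36⌉ = 8 paper rolls.
A packing using 9 paper rolls:
  roll 1: 35 = 35
  roll 2: 33 = 33
  roll 3: 32 = 32
  roll 4: 29 = 29
  roll 5: 29 = 29
  roll 6: 24 + 10 = 34
  roll 7: 21 + 13 = 34
  roll 8: 16 + 13 = 29
  roll 9: 13 + 10 + 9 = 32
No arrangement into 8 paper rolls stays within capacity, so 9 is optimal.

9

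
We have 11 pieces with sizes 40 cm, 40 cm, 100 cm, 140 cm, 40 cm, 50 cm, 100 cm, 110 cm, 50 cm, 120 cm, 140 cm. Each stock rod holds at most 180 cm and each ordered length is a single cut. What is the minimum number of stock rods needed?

Total = 140 + 140 + 120 + 110 + 100 + 100 + 50 + 50 + 40 + 40 + 40 = 930 cm.
Lower bound: ⌈930/180⌉ = 6 stock rods.
A packing using 6 stock rods:
  stock rod 1: 140 + 40 = 180
  stock rod 2: 140 + 40 = 180
  stock rod 3: 120 + 50 = 170
  stock rod 4: 110 + 50 = 160
  stock rod 5: 100 + 40 = 140
  stock rod 6: 100 = 100
This matches the lower bound, so 6 is optimal.

6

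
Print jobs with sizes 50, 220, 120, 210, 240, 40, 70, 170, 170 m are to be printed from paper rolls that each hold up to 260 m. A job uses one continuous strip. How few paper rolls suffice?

6

Total = 240 + 220 + 210 + 170 + 170 + 120 + 70 + 50 + 40 = 1290 m.
Lower bound: ⌈1290/260⌉ = 5 paper rolls.
A packing using 6 paper rolls:
  roll 1: 240 = 240
  roll 2: 220 + 40 = 260
  roll 3: 210 + 50 = 260
  roll 4: 170 + 70 = 240
  roll 5: 170 = 170
  roll 6: 120 = 120
No arrangement into 5 paper rolls stays within capacity, so 6 is optimal.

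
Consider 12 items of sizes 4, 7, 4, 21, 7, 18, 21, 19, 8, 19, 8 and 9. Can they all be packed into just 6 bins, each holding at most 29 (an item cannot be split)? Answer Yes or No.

Yes

A valid assignment using 6 bins:
  bin 1: 21 + 8 = 29
  bin 2: 21 + 8 = 29
  bin 3: 19 + 9 = 28
  bin 4: 19 + 7 = 26
  bin 5: 18 + 7 + 4 = 29
  bin 6: 4 = 4
Every load is within 29, so 6 bins suffice.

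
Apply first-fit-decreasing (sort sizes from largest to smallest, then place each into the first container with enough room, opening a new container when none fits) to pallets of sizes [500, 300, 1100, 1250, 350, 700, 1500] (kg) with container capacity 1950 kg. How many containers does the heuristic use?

3

Sorted descending: 1500, 1250, 1100, 700, 500, 350, 300.
  1500 → container 1 (new)  [load 1500/1950]
  1250 → container 2 (new)  [load 1250/1950]
  1100 → container 3 (new)  [load 1100/1950]
  700 → container 2  [load 1950/1950]
  500 → container 3  [load 1600/1950]
  350 → container 1  [load 1850/1950]
  300 → container 3  [load 1900/1950]
3 containers opened.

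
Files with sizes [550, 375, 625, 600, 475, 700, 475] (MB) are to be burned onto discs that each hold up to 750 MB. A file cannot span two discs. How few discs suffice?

Total = 700 + 625 + 600 + 550 + 475 + 475 + 375 = 3800 MB.
Lower bound: ⌈3800/750⌉ = 6 discs.
A packing using 7 discs:
  disc 1: 700 = 700
  disc 2: 625 = 625
  disc 3: 600 = 600
  disc 4: 550 = 550
  disc 5: 475 = 475
  disc 6: 475 = 475
  disc 7: 375 = 375
No arrangement into 6 discs stays within capacity, so 7 is optimal.

7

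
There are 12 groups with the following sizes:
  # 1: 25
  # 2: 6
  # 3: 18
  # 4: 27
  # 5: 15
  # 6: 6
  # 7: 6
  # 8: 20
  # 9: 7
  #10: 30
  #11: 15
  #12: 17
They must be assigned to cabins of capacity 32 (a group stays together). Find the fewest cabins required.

Total = 30 + 27 + 25 + 20 + 18 + 17 + 15 + 15 + 7 + 6 + 6 + 6 = 192.
Lower bound: ⌈192/32⌉ = 6 cabins.
A packing using 7 cabins:
  cabin 1: 30 = 30
  cabin 2: 27 = 27
  cabin 3: 25 + 7 = 32
  cabin 4: 20 + 6 + 6 = 32
  cabin 5: 18 + 6 = 24
  cabin 6: 17 + 15 = 32
  cabin 7: 15 = 15
No arrangement into 6 cabins stays within capacity, so 7 is optimal.

7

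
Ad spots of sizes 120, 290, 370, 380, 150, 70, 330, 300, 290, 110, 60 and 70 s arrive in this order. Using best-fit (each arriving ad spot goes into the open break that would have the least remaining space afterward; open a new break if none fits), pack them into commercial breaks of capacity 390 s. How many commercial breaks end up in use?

  120 → break 1 (new)  [load 120/390]
  290 → break 2 (new)  [load 290/390]
  370 → break 3 (new)  [load 370/390]
  380 → break 4 (new)  [load 380/390]
  150 → break 1  [load 270/390]
  70 → break 2  [load 360/390]
  330 → break 5 (new)  [load 330/390]
  300 → break 6 (new)  [load 300/390]
  290 → break 7 (new)  [load 290/390]
  110 → break 1  [load 380/390]
  60 → break 5  [load 390/390]
  70 → break 6  [load 370/390]
7 commercial breaks opened.

7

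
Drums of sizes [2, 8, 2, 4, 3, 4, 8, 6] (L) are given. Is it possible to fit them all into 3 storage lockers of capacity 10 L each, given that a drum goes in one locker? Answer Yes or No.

No

Total = 37 L; ⌈37/10⌉ = 4.
At least 4 storage lockers are required, but only 3 are allowed.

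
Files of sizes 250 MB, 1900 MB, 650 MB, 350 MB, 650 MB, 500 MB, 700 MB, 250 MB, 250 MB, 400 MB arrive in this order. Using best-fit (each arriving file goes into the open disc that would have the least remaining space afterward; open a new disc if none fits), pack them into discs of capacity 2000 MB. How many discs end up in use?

  250 → disc 1 (new)  [load 250/2000]
  1900 → disc 2 (new)  [load 1900/2000]
  650 → disc 1  [load 900/2000]
  350 → disc 1  [load 1250/2000]
  650 → disc 1  [load 1900/2000]
  500 → disc 3 (new)  [load 500/2000]
  700 → disc 3  [load 1200/2000]
  250 → disc 3  [load 1450/2000]
  250 → disc 3  [load 1700/2000]
  400 → disc 4 (new)  [load 400/2000]
4 discs opened.

4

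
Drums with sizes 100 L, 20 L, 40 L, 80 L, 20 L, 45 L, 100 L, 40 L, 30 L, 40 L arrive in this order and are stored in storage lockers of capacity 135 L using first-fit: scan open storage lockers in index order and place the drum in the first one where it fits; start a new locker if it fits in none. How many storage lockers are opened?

  100 → locker 1 (new)  [load 100/135]
  20 → locker 1  [load 120/135]
  40 → locker 2 (new)  [load 40/135]
  80 → locker 2  [load 120/135]
  20 → locker 3 (new)  [load 20/135]
  45 → locker 3  [load 65/135]
  100 → locker 4 (new)  [load 100/135]
  40 → locker 3  [load 105/135]
  30 → locker 3  [load 135/135]
  40 → locker 5 (new)  [load 40/135]
5 storage lockers opened.

5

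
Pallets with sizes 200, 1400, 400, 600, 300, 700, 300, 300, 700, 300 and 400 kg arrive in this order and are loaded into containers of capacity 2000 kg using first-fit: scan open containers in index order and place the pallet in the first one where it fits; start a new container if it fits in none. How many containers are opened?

  200 → container 1 (new)  [load 200/2000]
  1400 → container 1  [load 1600/2000]
  400 → container 1  [load 2000/2000]
  600 → container 2 (new)  [load 600/2000]
  300 → container 2  [load 900/2000]
  700 → container 2  [load 1600/2000]
  300 → container 2  [load 1900/2000]
  300 → container 3 (new)  [load 300/2000]
  700 → container 3  [load 1000/2000]
  300 → container 3  [load 1300/2000]
  400 → container 3  [load 1700/2000]
3 containers opened.

3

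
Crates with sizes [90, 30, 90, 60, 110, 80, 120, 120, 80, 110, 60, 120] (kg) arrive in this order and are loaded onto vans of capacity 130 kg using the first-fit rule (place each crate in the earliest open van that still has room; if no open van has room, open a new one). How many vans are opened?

10

  90 → van 1 (new)  [load 90/130]
  30 → van 1  [load 120/130]
  90 → van 2 (new)  [load 90/130]
  60 → van 3 (new)  [load 60/130]
  110 → van 4 (new)  [load 110/130]
  80 → van 5 (new)  [load 80/130]
  120 → van 6 (new)  [load 120/130]
  120 → van 7 (new)  [load 120/130]
  80 → van 8 (new)  [load 80/130]
  110 → van 9 (new)  [load 110/130]
  60 → van 3  [load 120/130]
  120 → van 10 (new)  [load 120/130]
10 vans opened.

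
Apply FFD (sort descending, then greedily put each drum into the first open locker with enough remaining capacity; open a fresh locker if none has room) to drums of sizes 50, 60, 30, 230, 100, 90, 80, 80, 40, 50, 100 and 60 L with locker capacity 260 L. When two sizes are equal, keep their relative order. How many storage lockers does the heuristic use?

Sorted descending: 230, 100, 100, 90, 80, 80, 60, 60, 50, 50, 40, 30.
  230 → locker 1 (new)  [load 230/260]
  100 → locker 2 (new)  [load 100/260]
  100 → locker 2  [load 200/260]
  90 → locker 3 (new)  [load 90/260]
  80 → locker 3  [load 170/260]
  80 → locker 3  [load 250/260]
  60 → locker 2  [load 260/260]
  60 → locker 4 (new)  [load 60/260]
  50 → locker 4  [load 110/260]
  50 → locker 4  [load 160/260]
  40 → locker 4  [load 200/260]
  30 → locker 1  [load 260/260]
4 storage lockers opened.

4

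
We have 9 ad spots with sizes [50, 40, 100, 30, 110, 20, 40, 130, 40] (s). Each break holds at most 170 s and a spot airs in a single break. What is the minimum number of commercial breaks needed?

Total = 130 + 110 + 100 + 50 + 40 + 40 + 40 + 30 + 20 = 560 s.
Lower bound: ⌈560/170⌉ = 4 commercial breaks.
A packing using 4 commercial breaks:
  break 1: 130 + 40 = 170
  break 2: 110 + 50 = 160
  break 3: 100 + 40 + 30 = 170
  break 4: 40 + 20 = 60
This matches the lower bound, so 4 is optimal.

4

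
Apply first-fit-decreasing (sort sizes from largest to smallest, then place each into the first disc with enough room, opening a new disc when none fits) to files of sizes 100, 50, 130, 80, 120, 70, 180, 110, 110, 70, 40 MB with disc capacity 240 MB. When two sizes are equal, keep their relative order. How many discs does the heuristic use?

5

Sorted descending: 180, 130, 120, 110, 110, 100, 80, 70, 70, 50, 40.
  180 → disc 1 (new)  [load 180/240]
  130 → disc 2 (new)  [load 130/240]
  120 → disc 3 (new)  [load 120/240]
  110 → disc 2  [load 240/240]
  110 → disc 3  [load 230/240]
  100 → disc 4 (new)  [load 100/240]
  80 → disc 4  [load 180/240]
  70 → disc 5 (new)  [load 70/240]
  70 → disc 5  [load 140/240]
  50 → disc 1  [load 230/240]
  40 → disc 4  [load 220/240]
5 discs opened.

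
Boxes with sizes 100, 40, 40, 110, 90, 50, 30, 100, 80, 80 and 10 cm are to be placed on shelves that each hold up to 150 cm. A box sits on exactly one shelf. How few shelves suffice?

Total = 110 + 100 + 100 + 90 + 80 + 80 + 50 + 40 + 40 + 30 + 10 = 730 cm.
Lower bound: ⌈730/150⌉ = 5 shelves.
Also, 6 boxes each exceed 75 cm, and no two of those can share a shelf, so at least 6 shelves are needed.
A packing using 6 shelves:
  shelf 1: 110 + 40 = 150
  shelf 2: 100 + 50 = 150
  shelf 3: 100 + 40 + 10 = 150
  shelf 4: 90 + 30 = 120
  shelf 5: 80 = 80
  shelf 6: 80 = 80
This matches the lower bound, so 6 is optimal.

6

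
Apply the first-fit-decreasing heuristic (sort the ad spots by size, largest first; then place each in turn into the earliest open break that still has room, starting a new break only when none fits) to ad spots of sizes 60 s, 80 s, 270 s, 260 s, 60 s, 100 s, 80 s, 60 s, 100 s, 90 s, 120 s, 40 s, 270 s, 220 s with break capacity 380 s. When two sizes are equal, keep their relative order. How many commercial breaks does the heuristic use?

5

Sorted descending: 270, 270, 260, 220, 120, 100, 100, 90, 80, 80, 60, 60, 60, 40.
  270 → break 1 (new)  [load 270/380]
  270 → break 2 (new)  [load 270/380]
  260 → break 3 (new)  [load 260/380]
  220 → break 4 (new)  [load 220/380]
  120 → break 3  [load 380/380]
  100 → break 1  [load 370/380]
  100 → break 2  [load 370/380]
  90 → break 4  [load 310/380]
  80 → break 5 (new)  [load 80/380]
  80 → break 5  [load 160/380]
  60 → break 4  [load 370/380]
  60 → break 5  [load 220/380]
  60 → break 5  [load 280/380]
  40 → break 5  [load 320/380]
5 commercial breaks opened.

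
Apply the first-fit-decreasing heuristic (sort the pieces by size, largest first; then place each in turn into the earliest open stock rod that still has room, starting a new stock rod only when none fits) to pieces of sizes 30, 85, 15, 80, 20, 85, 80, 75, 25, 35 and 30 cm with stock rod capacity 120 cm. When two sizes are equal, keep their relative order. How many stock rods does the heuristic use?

Sorted descending: 85, 85, 80, 80, 75, 35, 30, 30, 25, 20, 15.
  85 → stock rod 1 (new)  [load 85/120]
  85 → stock rod 2 (new)  [load 85/120]
  80 → stock rod 3 (new)  [load 80/120]
  80 → stock rod 4 (new)  [load 80/120]
  75 → stock rod 5 (new)  [load 75/120]
  35 → stock rod 1  [load 120/120]
  30 → stock rod 2  [load 115/120]
  30 → stock rod 3  [load 110/120]
  25 → stock rod 4  [load 105/120]
  20 → stock rod 5  [load 95/120]
  15 → stock rod 4  [load 120/120]
5 stock rods opened.

5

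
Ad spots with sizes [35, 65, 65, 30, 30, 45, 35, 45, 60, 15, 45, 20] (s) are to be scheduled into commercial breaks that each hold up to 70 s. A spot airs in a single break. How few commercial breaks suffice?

8

Total = 65 + 65 + 60 + 45 + 45 + 45 + 35 + 35 + 30 + 30 + 20 + 15 = 490 s.
Lower bound: ⌈490/70⌉ = 7 commercial breaks.
A packing using 8 commercial breaks:
  break 1: 65 = 65
  break 2: 65 = 65
  break 3: 60 = 60
  break 4: 45 + 20 = 65
  break 5: 45 + 15 = 60
  break 6: 45 = 45
  break 7: 35 + 35 = 70
  break 8: 30 + 30 = 60
No arrangement into 7 commercial breaks stays within capacity, so 8 is optimal.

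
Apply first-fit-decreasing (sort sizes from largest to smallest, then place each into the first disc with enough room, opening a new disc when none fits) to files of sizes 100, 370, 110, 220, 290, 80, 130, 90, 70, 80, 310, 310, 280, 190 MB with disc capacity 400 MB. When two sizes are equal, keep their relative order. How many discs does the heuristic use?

Sorted descending: 370, 310, 310, 290, 280, 220, 190, 130, 110, 100, 90, 80, 80, 70.
  370 → disc 1 (new)  [load 370/400]
  310 → disc 2 (new)  [load 310/400]
  310 → disc 3 (new)  [load 310/400]
  290 → disc 4 (new)  [load 290/400]
  280 → disc 5 (new)  [load 280/400]
  220 → disc 6 (new)  [load 220/400]
  190 → disc 7 (new)  [load 190/400]
  130 → disc 6  [load 350/400]
  110 → disc 4  [load 400/400]
  100 → disc 5  [load 380/400]
  90 → disc 2  [load 400/400]
  80 → disc 3  [load 390/400]
  80 → disc 7  [load 270/400]
  70 → disc 7  [load 340/400]
7 discs opened.

7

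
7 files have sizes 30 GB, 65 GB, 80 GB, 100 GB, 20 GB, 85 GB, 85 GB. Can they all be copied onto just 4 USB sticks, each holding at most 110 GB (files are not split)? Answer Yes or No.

No

Total = 465 GB; ⌈465/110⌉ = 5.
At least 5 USB sticks are required, but only 4 are allowed.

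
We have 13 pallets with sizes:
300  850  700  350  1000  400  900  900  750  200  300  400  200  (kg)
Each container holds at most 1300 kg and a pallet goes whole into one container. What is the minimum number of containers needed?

Total = 1000 + 900 + 900 + 850 + 750 + 700 + 400 + 400 + 350 + 300 + 300 + 200 + 200 = 7250 kg.
Lower bound: ⌈7250/1300⌉ = 6 containers.
A packing using 6 containers:
  container 1: 1000 + 300 = 1300
  container 2: 900 + 400 = 1300
  container 3: 900 + 400 = 1300
  container 4: 850 + 350 = 1200
  container 5: 750 + 300 + 200 = 1250
  container 6: 700 + 200 = 900
This matches the lower bound, so 6 is optimal.

6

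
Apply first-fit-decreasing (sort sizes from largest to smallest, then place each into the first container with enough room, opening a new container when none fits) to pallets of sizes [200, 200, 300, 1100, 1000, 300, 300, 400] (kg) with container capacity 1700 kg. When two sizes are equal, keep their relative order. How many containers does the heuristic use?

3

Sorted descending: 1100, 1000, 400, 300, 300, 300, 200, 200.
  1100 → container 1 (new)  [load 1100/1700]
  1000 → container 2 (new)  [load 1000/1700]
  400 → container 1  [load 1500/1700]
  300 → container 2  [load 1300/1700]
  300 → container 2  [load 1600/1700]
  300 → container 3 (new)  [load 300/1700]
  200 → container 1  [load 1700/1700]
  200 → container 3  [load 500/1700]
3 containers opened.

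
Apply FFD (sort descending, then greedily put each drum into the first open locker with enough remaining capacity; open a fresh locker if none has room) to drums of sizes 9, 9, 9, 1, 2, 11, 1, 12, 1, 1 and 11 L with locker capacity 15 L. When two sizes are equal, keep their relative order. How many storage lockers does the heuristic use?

Sorted descending: 12, 11, 11, 9, 9, 9, 2, 1, 1, 1, 1.
  12 → locker 1 (new)  [load 12/15]
  11 → locker 2 (new)  [load 11/15]
  11 → locker 3 (new)  [load 11/15]
  9 → locker 4 (new)  [load 9/15]
  9 → locker 5 (new)  [load 9/15]
  9 → locker 6 (new)  [load 9/15]
  2 → locker 1  [load 14/15]
  1 → locker 1  [load 15/15]
  1 → locker 2  [load 12/15]
  1 → locker 2  [load 13/15]
  1 → locker 2  [load 14/15]
6 storage lockers opened.

6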